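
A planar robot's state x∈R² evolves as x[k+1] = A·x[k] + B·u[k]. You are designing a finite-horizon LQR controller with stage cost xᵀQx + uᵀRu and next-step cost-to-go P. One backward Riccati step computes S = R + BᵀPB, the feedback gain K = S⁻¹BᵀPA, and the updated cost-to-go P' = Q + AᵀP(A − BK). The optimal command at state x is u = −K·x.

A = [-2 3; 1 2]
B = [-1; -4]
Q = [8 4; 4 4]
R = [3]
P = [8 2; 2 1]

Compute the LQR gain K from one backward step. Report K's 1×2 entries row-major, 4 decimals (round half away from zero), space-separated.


BᵀP = [-16.0000 -6.0000]
S = R + BᵀPB = [3] + [40.0000] = [43.0000]
BᵀPA = [26.0000 -60.0000]
K = S⁻¹·BᵀPA = [0.6047 -1.3953]
A−BK = [-1.3953 1.6047; 3.4186 -3.5814]
AᵀP(A−BK) = [9.2791 -11.7209; -11.7209 16.2791]
P' = Q + AᵀP(A−BK) = [17.2791 -7.7209; -7.7209 20.2791]
tr(P') = 37.5581

0.6047 -1.3953


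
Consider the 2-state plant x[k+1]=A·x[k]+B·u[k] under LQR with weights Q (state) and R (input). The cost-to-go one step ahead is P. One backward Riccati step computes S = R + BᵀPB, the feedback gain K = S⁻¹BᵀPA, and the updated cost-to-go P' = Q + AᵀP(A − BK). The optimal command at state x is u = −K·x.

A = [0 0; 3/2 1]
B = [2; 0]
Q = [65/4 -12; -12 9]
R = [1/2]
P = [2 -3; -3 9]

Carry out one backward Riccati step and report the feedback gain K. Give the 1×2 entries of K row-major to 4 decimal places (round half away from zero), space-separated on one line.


-1.0588 -0.7059

BᵀP = [4.0000 -6.0000]
S = R + BᵀPB = [1/2] + [8.0000] = [8.5000]
BᵀPA = [-9.0000 -6.0000]
K = S⁻¹·BᵀPA = [-1.0588 -0.7059]
A−BK = [2.1176 1.4118; 1.5000 1.0000]
AᵀP(A−BK) = [10.7206 7.1471; 7.1471 4.7647]
P' = Q + AᵀP(A−BK) = [26.9706 -4.8529; -4.8529 13.7647]
tr(P') = 40.7353


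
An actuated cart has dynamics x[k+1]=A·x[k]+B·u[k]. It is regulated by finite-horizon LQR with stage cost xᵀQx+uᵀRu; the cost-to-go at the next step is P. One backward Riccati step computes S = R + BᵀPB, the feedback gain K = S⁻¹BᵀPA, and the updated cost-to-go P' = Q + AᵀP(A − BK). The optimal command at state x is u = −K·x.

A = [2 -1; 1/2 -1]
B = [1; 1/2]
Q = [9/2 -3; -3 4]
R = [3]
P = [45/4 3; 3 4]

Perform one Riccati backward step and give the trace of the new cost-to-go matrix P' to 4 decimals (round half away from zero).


BᵀP = [12.7500 5.0000]
S = R + BᵀPB = [3] + [15.2500] = [18.2500]
BᵀPA = [28.0000 -17.7500]
K = S⁻¹·BᵀPA = [1.5342 -0.9726]
A−BK = [0.4658 -0.0274; -0.2671 -0.5137]
AᵀP(A−BK) = [9.0411 -4.7671; -4.7671 3.9863]
P' = Q + AᵀP(A−BK) = [13.5411 -7.7671; -7.7671 7.9863]
tr(P') = 21.5274

21.5274


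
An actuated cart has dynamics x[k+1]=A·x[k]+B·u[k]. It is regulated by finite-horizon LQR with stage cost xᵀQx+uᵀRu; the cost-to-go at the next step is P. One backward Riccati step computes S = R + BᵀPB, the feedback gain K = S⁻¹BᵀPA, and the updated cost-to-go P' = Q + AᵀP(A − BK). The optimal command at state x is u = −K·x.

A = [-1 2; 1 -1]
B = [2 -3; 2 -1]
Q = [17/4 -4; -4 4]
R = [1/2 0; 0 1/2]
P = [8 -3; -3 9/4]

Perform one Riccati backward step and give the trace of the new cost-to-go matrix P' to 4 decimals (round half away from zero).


10.6501

BᵀP = [10.0000 -1.5000; -21.0000 6.7500]
S = R + BᵀPB = [1/2 0; 0 1/2] + [17.0000 -28.5000; -28.5000 56.2500] = [17.5000 -28.5000; -28.5000 56.7500]
BᵀPA = [-11.5000 21.5000; 27.7500 -48.7500]
K = S⁻¹·BᵀPA = [0.7643 -0.9357; 0.8728 -1.3290]
A−BK = [0.0898 -0.1154; 0.3442 -0.4575]
AᵀP(A−BK) = [0.8186 -1.1323; -1.1323 1.5815]
P' = Q + AᵀP(A−BK) = [5.0686 -5.1323; -5.1323 5.5815]
tr(P') = 10.6501


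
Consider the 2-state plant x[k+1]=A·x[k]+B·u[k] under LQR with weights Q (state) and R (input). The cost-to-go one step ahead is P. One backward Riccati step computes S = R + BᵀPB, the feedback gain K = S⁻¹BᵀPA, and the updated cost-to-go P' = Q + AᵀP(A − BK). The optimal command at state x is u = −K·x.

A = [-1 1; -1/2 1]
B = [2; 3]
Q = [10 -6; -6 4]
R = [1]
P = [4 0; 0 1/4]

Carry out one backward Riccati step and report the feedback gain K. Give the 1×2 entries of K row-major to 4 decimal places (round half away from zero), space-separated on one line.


-0.4351 0.4545

BᵀP = [8.0000 0.7500]
S = R + BᵀPB = [1] + [18.2500] = [19.2500]
BᵀPA = [-8.3750 8.7500]
K = S⁻¹·BᵀPA = [-0.4351 0.4545]
A−BK = [-0.1299 0.0909; 0.8052 -0.3636]
AᵀP(A−BK) = [0.4188 -0.3182; -0.3182 0.2727]
P' = Q + AᵀP(A−BK) = [10.4188 -6.3182; -6.3182 4.2727]
tr(P') = 14.6916


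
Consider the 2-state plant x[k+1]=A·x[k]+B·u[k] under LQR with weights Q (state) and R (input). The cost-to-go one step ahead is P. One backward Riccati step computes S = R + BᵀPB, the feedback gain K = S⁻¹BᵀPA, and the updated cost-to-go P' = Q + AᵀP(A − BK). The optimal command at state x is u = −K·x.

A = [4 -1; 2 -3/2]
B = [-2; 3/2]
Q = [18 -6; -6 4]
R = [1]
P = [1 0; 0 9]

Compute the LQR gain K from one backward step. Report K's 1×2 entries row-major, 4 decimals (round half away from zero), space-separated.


BᵀP = [-2.0000 13.5000]
S = R + BᵀPB = [1] + [24.2500] = [25.2500]
BᵀPA = [19.0000 -18.2500]
K = S⁻¹·BᵀPA = [0.7525 -0.7228]
A−BK = [5.5050 -2.4455; 0.8713 -0.4158]
AᵀP(A−BK) = [37.7030 -17.2673; -17.2673 8.0594]
P' = Q + AᵀP(A−BK) = [55.7030 -23.2673; -23.2673 12.0594]
tr(P') = 67.7624

0.7525 -0.7228


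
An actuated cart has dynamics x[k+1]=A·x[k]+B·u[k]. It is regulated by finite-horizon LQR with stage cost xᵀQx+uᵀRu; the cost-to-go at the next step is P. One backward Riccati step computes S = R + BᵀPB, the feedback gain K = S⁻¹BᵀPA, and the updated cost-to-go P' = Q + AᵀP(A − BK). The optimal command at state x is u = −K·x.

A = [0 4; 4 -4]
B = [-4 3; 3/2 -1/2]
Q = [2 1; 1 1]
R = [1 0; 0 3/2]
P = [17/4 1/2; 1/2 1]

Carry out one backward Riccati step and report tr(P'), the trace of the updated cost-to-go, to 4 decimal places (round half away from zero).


23.2533

BᵀP = [-16.2500 -0.5000; 12.5000 1.0000]
S = R + BᵀPB = [1 0; 0 3/2] + [64.2500 -48.5000; -48.5000 37.0000] = [65.2500 -48.5000; -48.5000 38.5000]
BᵀPA = [-2.0000 -63.0000; 4.0000 46.0000]
K = S⁻¹·BᵀPA = [0.7318 -1.2166; 1.0258 -0.3378]
A−BK = [-0.1501 0.1470; 3.4152 -2.3440]
AᵀP(A−BK) = [13.3604 -9.0821; -9.0821 6.8929]
P' = Q + AᵀP(A−BK) = [15.3604 -8.0821; -8.0821 7.8929]
tr(P') = 23.2533


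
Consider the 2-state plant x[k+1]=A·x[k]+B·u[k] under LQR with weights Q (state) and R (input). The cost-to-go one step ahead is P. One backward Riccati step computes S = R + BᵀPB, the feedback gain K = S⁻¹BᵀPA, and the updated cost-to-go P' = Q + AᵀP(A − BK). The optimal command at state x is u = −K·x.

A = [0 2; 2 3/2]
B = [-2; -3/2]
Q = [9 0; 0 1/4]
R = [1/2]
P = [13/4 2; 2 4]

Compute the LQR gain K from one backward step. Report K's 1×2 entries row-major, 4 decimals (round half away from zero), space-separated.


BᵀP = [-9.5000 -10.0000]
S = R + BᵀPB = [1/2] + [34.0000] = [34.5000]
BᵀPA = [-20.0000 -34.0000]
K = S⁻¹·BᵀPA = [-0.5797 -0.9855]
A−BK = [-1.1594 0.0290; 1.1304 0.0217]
AᵀP(A−BK) = [4.4058 0.2899; 0.2899 0.4928]
P' = Q + AᵀP(A−BK) = [13.4058 0.2899; 0.2899 0.7428]
tr(P') = 14.1486

-0.5797 -0.9855


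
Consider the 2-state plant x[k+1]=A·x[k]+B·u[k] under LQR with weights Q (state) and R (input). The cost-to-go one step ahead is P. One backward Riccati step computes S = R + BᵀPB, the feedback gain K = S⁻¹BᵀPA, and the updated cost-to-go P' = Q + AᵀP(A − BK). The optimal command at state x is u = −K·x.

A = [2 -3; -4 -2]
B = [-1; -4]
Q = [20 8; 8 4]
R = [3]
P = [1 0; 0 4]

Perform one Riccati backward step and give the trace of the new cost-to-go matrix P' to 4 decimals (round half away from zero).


BᵀP = [-1.0000 -16.0000]
S = R + BᵀPB = [3] + [65.0000] = [68.0000]
BᵀPA = [62.0000 35.0000]
K = S⁻¹·BᵀPA = [0.9118 0.5147]
A−BK = [2.9118 -2.4853; -0.3529 0.0588]
AᵀP(A−BK) = [11.4706 -5.9118; -5.9118 6.9853]
P' = Q + AᵀP(A−BK) = [31.4706 2.0882; 2.0882 10.9853]
tr(P') = 42.4559

42.4559


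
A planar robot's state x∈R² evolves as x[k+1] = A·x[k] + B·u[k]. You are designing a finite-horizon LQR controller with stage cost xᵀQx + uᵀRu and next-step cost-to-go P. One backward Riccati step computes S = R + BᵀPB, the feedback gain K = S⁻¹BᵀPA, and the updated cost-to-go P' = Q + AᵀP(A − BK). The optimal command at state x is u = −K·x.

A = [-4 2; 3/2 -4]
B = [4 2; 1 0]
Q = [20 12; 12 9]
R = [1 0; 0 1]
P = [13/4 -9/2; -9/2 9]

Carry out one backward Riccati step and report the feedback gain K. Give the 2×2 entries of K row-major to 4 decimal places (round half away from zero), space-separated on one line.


0.0867 -1.2133 -2.9267 4.9733

BᵀP = [8.5000 -9.0000; 6.5000 -9.0000]
S = R + BᵀPB = [1 0; 0 1] + [25.0000 17.0000; 17.0000 13.0000] = [26.0000 17.0000; 17.0000 14.0000]
BᵀPA = [-47.5000 53.0000; -39.5000 49.0000]
K = S⁻¹·BᵀPA = [0.0867 -1.2133; -2.9267 4.9733]
A−BK = [1.5067 -3.0933; 1.4133 -2.7867]
AᵀP(A−BK) = [14.7633 -26.6867; -26.6867 49.6133]
P' = Q + AᵀP(A−BK) = [34.7633 -14.6867; -14.6867 58.6133]
tr(P') = 93.3767


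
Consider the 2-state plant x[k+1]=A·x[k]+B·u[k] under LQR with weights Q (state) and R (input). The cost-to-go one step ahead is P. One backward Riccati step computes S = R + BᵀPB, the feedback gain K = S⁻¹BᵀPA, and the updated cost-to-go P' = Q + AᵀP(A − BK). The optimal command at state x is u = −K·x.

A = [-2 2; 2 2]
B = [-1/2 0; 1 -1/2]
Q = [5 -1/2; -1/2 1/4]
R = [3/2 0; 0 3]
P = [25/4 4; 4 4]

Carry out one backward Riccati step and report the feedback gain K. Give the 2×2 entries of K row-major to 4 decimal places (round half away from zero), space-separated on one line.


BᵀP = [0.8750 2.0000; -2.0000 -2.0000]
S = R + BᵀPB = [3/2 0; 0 3] + [1.5625 -1.0000; -1.0000 1.0000] = [3.0625 -1.0000; -1.0000 4.0000]
BᵀPA = [2.2500 5.7500; 0.0000 -8.0000]
K = S⁻¹·BᵀPA = [0.8000 1.3333; 0.2000 -1.6667]
A−BK = [-1.6000 2.6667; 1.3000 -0.1667]
AᵀP(A−BK) = [7.2000 -12.0000; -12.0000 52.0000]
P' = Q + AᵀP(A−BK) = [12.2000 -12.5000; -12.5000 52.2500]
tr(P') = 64.4500

0.8000 1.3333 0.2000 -1.6667


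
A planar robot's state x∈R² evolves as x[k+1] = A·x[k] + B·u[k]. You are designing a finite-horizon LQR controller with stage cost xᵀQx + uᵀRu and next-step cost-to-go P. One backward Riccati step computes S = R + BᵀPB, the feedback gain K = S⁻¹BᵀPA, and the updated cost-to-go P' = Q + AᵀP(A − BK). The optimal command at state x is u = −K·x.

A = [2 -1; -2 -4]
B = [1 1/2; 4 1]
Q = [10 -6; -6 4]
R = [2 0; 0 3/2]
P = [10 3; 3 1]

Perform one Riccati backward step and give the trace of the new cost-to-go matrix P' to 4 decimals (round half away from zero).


18.1304

BᵀP = [22.0000 7.0000; 8.0000 2.5000]
S = R + BᵀPB = [2 0; 0 3/2] + [50.0000 18.0000; 18.0000 6.5000] = [52.0000 18.0000; 18.0000 8.0000]
BᵀPA = [30.0000 -50.0000; 11.0000 -18.0000]
K = S⁻¹·BᵀPA = [0.4565 -0.8261; 0.3478 -0.3913]
A−BK = [1.3696 0.0217; -4.1739 -0.3043]
AᵀP(A−BK) = [2.4783 -0.9130; -0.9130 1.6522]
P' = Q + AᵀP(A−BK) = [12.4783 -6.9130; -6.9130 5.6522]
tr(P') = 18.1304


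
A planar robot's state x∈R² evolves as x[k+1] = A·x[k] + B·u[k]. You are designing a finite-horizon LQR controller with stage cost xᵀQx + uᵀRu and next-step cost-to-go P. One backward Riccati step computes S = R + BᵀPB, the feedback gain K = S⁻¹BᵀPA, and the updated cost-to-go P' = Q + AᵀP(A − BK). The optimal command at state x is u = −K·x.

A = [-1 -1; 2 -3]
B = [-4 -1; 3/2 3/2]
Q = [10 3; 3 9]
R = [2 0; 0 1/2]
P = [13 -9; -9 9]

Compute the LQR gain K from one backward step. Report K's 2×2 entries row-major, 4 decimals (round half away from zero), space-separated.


BᵀP = [-65.5000 49.5000; -26.5000 22.5000]
S = R + BᵀPB = [2 0; 0 1/2] + [336.2500 139.7500; 139.7500 60.2500] = [338.2500 139.7500; 139.7500 60.7500]
BᵀPA = [164.5000 -83.0000; 71.5000 -41.0000]
K = S⁻¹·BᵀPA = [0.0012 0.6749; 1.1741 -2.2275]
A−BK = [0.1790 -0.5278; 0.2370 -0.6711]
AᵀP(A−BK) = [0.8477 -1.7587; -1.7587 4.6911]
P' = Q + AᵀP(A−BK) = [10.8477 1.2413; 1.2413 13.6911]
tr(P') = 24.5388

0.0012 0.6749 1.1741 -2.2275


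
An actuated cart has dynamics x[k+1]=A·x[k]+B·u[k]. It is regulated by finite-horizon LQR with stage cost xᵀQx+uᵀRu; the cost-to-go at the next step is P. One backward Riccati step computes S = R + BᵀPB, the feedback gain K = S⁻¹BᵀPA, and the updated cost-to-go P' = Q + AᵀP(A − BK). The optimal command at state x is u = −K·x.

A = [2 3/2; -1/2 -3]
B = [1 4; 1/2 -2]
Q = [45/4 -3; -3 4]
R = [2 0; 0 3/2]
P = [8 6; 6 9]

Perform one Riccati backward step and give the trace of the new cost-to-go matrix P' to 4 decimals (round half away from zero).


BᵀP = [11.0000 10.5000; 20.0000 6.0000]
S = R + BᵀPB = [2 0; 0 3/2] + [16.2500 23.0000; 23.0000 68.0000] = [18.2500 23.0000; 23.0000 69.5000]
BᵀPA = [16.7500 -15.0000; 37.0000 12.0000]
K = S⁻¹·BᵀPA = [0.4235 -1.7833; 0.3922 0.7628]
A−BK = [0.0076 0.2320; 0.0727 -0.5828]
AᵀP(A−BK) = [0.6441 -1.3542; -1.3542 9.0974]
P' = Q + AᵀP(A−BK) = [11.8941 -4.3542; -4.3542 13.0974]
tr(P') = 24.9915

24.9915


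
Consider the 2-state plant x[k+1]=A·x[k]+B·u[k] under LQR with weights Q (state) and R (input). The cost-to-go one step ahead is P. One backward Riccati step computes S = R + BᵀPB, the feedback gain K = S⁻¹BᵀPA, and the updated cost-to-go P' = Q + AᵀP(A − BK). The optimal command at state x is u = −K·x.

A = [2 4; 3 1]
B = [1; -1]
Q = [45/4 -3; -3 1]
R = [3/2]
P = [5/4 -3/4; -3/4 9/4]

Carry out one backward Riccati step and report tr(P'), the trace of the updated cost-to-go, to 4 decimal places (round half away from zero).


37.0577

BᵀP = [2.0000 -3.0000]
S = R + BᵀPB = [3/2] + [5.0000] = [6.5000]
BᵀPA = [-5.0000 5.0000]
K = S⁻¹·BᵀPA = [-0.7692 0.7692]
A−BK = [2.7692 3.2308; 2.2308 1.7692]
AᵀP(A−BK) = [12.4038 10.0962; 10.0962 12.4038]
P' = Q + AᵀP(A−BK) = [23.6538 7.0962; 7.0962 13.4038]
tr(P') = 37.0577


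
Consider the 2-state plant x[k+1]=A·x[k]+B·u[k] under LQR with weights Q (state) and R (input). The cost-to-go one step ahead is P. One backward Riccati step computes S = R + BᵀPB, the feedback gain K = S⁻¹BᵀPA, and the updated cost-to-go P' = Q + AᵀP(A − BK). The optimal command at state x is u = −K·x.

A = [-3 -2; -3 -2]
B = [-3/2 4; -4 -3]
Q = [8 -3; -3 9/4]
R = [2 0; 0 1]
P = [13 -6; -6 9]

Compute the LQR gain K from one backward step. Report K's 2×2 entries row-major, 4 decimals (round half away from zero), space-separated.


0.9980 0.6653 -0.3590 -0.2393

BᵀP = [4.5000 -27.0000; 70.0000 -51.0000]
S = R + BᵀPB = [2 0; 0 1] + [101.2500 99.0000; 99.0000 433.0000] = [103.2500 99.0000; 99.0000 434.0000]
BᵀPA = [67.5000 45.0000; -57.0000 -38.0000]
K = S⁻¹·BᵀPA = [0.9980 0.6653; -0.3590 -0.2393]
A−BK = [-0.0671 -0.0448; -0.0851 -0.0567]
AᵀP(A−BK) = [2.1759 1.4506; 1.4506 0.9671]
P' = Q + AᵀP(A−BK) = [10.1759 -1.5494; -1.5494 3.2171]
tr(P') = 13.3930


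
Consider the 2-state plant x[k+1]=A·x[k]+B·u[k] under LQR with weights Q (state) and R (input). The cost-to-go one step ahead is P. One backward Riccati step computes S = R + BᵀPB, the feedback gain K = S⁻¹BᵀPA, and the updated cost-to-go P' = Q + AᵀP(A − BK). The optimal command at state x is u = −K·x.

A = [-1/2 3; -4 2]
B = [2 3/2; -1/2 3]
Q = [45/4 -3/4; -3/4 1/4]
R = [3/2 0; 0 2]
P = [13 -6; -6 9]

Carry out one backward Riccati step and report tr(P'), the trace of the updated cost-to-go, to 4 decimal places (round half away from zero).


BᵀP = [29.0000 -16.5000; 1.5000 18.0000]
S = R + BᵀPB = [3/2 0; 0 2] + [66.2500 -6.0000; -6.0000 56.2500] = [67.7500 -6.0000; -6.0000 58.2500]
BᵀPA = [51.5000 54.0000; -72.7500 40.5000]
K = S⁻¹·BᵀPA = [0.6555 0.8665; -1.1814 0.7845]
A−BK = [-0.0389 0.0901; -0.1280 0.0797]
AᵀP(A−BK) = [3.5434 -1.0512; -1.0512 2.4339]
P' = Q + AᵀP(A−BK) = [14.7934 -1.8012; -1.8012 2.6839]
tr(P') = 17.4773

17.4773


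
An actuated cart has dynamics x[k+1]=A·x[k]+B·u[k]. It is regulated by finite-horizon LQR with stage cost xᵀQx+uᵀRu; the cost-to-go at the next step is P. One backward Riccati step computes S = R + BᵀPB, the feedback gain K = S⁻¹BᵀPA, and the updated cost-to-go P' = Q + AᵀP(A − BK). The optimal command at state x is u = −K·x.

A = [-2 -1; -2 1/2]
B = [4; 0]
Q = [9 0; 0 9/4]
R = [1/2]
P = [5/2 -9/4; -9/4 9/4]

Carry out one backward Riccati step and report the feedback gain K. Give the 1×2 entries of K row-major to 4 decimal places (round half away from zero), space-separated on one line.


-0.0494 -0.3580

BᵀP = [10.0000 -9.0000]
S = R + BᵀPB = [1/2] + [40.0000] = [40.5000]
BᵀPA = [-2.0000 -14.5000]
K = S⁻¹·BᵀPA = [-0.0494 -0.3580]
A−BK = [-1.8025 0.4321; -2.0000 0.5000]
AᵀP(A−BK) = [0.9012 -0.2160; -0.2160 0.1211]
P' = Q + AᵀP(A−BK) = [9.9012 -0.2160; -0.2160 2.3711]
tr(P') = 12.2724


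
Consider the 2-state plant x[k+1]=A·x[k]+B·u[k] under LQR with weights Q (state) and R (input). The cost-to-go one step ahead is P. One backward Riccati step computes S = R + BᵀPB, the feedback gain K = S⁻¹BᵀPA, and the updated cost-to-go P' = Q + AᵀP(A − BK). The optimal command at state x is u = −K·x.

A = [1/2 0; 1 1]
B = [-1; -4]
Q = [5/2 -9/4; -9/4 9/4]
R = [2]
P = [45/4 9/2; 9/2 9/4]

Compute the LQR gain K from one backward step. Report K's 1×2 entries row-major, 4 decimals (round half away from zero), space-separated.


-0.3299 -0.1584

BᵀP = [-29.2500 -13.5000]
S = R + BᵀPB = [2] + [83.2500] = [85.2500]
BᵀPA = [-28.1250 -13.5000]
K = S⁻¹·BᵀPA = [-0.3299 -0.1584]
A−BK = [0.1701 -0.1584; -0.3196 0.3666]
AᵀP(A−BK) = [0.2837 0.0462; 0.0462 0.1122]
P' = Q + AᵀP(A−BK) = [2.7837 -2.2038; -2.2038 2.3622]
tr(P') = 5.1459


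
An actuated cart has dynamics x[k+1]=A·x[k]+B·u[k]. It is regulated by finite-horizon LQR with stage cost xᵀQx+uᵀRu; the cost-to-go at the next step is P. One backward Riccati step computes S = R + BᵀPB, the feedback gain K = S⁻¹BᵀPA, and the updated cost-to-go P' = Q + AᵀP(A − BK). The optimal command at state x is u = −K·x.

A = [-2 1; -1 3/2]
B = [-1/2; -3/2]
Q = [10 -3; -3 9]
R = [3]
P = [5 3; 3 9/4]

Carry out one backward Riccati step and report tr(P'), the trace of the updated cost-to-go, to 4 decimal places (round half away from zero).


BᵀP = [-7.0000 -4.8750]
S = R + BᵀPB = [3] + [10.8125] = [13.8125]
BᵀPA = [18.8750 -14.3125]
K = S⁻¹·BᵀPA = [1.3665 -1.0362]
A−BK = [-1.3167 0.4819; 1.0498 -0.0543]
AᵀP(A−BK) = [8.4570 -5.8167; -5.8167 4.2319]
P' = Q + AᵀP(A−BK) = [18.4570 -8.8167; -8.8167 13.2319]
tr(P') = 31.6889

31.6889


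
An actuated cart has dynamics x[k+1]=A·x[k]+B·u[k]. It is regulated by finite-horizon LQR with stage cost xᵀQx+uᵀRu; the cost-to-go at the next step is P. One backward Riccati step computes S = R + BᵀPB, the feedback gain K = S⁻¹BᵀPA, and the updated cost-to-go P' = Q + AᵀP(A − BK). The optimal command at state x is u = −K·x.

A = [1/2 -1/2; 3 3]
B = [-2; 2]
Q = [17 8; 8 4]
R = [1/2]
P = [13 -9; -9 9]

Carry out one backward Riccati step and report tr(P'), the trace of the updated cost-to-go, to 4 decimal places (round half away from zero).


BᵀP = [-44.0000 36.0000]
S = R + BᵀPB = [1/2] + [160.0000] = [160.5000]
BᵀPA = [86.0000 130.0000]
K = S⁻¹·BᵀPA = [0.5358 0.8100]
A−BK = [1.5717 1.1199; 1.9283 1.3801]
AᵀP(A−BK) = [11.1690 8.0927; 8.0927 5.9540]
P' = Q + AᵀP(A−BK) = [28.1690 16.0927; 16.0927 9.9540]
tr(P') = 38.1231

38.1231


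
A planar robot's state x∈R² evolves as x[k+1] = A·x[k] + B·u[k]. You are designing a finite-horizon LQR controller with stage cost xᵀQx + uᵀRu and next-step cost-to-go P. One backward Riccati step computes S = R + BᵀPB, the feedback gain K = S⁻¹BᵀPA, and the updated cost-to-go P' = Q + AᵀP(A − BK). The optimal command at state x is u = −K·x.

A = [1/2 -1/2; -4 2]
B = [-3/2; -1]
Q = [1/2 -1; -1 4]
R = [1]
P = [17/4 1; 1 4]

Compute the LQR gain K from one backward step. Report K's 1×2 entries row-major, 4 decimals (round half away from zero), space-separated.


BᵀP = [-7.3750 -5.5000]
S = R + BᵀPB = [1] + [16.5625] = [17.5625]
BᵀPA = [18.3125 -7.3125]
K = S⁻¹·BᵀPA = [1.0427 -0.4164]
A−BK = [2.0641 -1.1246; -2.9573 1.5836]
AᵀP(A−BK) = [41.9680 -22.4377; -22.4377 12.0178]
P' = Q + AᵀP(A−BK) = [42.4680 -23.4377; -23.4377 16.0178]
tr(P') = 58.4858

1.0427 -0.4164


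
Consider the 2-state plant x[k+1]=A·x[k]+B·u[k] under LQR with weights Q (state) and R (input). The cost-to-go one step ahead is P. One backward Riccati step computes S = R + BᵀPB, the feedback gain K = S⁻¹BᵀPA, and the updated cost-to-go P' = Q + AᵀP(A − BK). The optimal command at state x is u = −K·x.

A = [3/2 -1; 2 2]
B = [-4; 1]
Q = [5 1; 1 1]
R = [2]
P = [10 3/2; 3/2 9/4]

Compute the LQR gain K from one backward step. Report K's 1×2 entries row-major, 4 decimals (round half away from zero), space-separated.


BᵀP = [-38.5000 -3.7500]
S = R + BᵀPB = [2] + [150.2500] = [152.2500]
BᵀPA = [-65.2500 31.0000]
K = S⁻¹·BᵀPA = [-0.4286 0.2036]
A−BK = [-0.2143 -0.1856; 2.4286 1.7964]
AᵀP(A−BK) = [12.5357 8.7857; 8.7857 6.6880]
P' = Q + AᵀP(A−BK) = [17.5357 9.7857; 9.7857 7.6880]
tr(P') = 25.2237

-0.4286 0.2036


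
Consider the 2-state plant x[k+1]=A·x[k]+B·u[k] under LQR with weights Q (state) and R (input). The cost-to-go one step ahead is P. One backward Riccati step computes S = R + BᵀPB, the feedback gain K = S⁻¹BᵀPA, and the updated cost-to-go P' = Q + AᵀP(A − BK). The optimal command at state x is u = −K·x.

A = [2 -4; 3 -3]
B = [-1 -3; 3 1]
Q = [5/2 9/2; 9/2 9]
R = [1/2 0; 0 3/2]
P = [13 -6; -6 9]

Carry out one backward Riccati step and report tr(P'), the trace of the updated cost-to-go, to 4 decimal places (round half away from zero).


BᵀP = [-31.0000 33.0000; -45.0000 27.0000]
S = R + BᵀPB = [1/2 0; 0 3/2] + [130.0000 126.0000; 126.0000 162.0000] = [130.5000 126.0000; 126.0000 163.5000]
BᵀPA = [37.0000 25.0000; -9.0000 99.0000]
K = S⁻¹·BᵀPA = [1.3155 -1.5358; -1.0688 1.7890]
A−BK = [0.1091 -0.1687; 0.1224 -0.1817]
AᵀP(A−BK) = [2.7080 -4.0749; -4.0749 6.2795]
P' = Q + AᵀP(A−BK) = [5.2080 0.4251; 0.4251 15.2795]
tr(P') = 20.4875

20.4875


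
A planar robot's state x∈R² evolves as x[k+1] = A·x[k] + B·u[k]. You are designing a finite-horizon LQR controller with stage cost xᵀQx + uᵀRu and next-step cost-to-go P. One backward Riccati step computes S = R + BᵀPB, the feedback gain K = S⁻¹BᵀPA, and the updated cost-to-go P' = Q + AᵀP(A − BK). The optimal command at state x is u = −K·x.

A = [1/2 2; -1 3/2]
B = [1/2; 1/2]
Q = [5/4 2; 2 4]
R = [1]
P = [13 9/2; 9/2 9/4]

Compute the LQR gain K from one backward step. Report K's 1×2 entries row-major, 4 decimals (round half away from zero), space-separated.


0.1416 3.1947

BᵀP = [8.7500 3.3750]
S = R + BᵀPB = [1] + [6.0625] = [7.0625]
BᵀPA = [1.0000 22.5625]
K = S⁻¹·BᵀPA = [0.1416 3.1947]
A−BK = [0.4292 0.4027; -1.0708 -0.0973]
AᵀP(A−BK) = [0.8584 0.8053; 0.8053 11.9823]
P' = Q + AᵀP(A−BK) = [2.1084 2.8053; 2.8053 15.9823]
tr(P') = 18.0907


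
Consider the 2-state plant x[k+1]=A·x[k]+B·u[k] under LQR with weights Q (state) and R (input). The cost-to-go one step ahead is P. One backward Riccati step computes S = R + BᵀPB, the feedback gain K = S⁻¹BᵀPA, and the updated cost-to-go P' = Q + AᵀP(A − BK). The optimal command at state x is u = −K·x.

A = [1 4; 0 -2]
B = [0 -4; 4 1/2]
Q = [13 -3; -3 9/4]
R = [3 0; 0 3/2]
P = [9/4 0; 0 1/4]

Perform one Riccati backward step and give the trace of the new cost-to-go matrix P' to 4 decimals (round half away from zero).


BᵀP = [0.0000 1.0000; -9.0000 0.1250]
S = R + BᵀPB = [3 0; 0 3/2] + [4.0000 0.5000; 0.5000 36.0625] = [7.0000 0.5000; 0.5000 37.5625]
BᵀPA = [0.0000 -2.0000; -9.0000 -36.2500]
K = S⁻¹·BᵀPA = [0.0171 -0.2170; -0.2398 -0.9622]
A−BK = [0.0407 0.1513; 0.0514 -0.6510]
AᵀP(A−BK) = [0.0915 0.3405; 0.3405 1.6874]
P' = Q + AᵀP(A−BK) = [13.0915 -2.6595; -2.6595 3.9374]
tr(P') = 17.0289

17.0289


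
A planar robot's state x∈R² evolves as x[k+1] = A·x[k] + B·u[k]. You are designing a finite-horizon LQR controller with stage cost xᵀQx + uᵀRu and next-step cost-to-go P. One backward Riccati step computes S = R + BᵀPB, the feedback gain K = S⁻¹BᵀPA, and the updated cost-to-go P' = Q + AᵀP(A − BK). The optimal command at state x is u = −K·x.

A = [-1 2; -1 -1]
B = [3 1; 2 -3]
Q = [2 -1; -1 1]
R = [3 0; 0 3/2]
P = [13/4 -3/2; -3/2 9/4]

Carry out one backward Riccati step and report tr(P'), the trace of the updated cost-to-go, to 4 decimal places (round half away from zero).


4.4891

BᵀP = [6.7500 0.0000; 7.7500 -8.2500]
S = R + BᵀPB = [3 0; 0 3/2] + [20.2500 6.7500; 6.7500 32.5000] = [23.2500 6.7500; 6.7500 34.0000]
BᵀPA = [-6.7500 13.5000; 0.5000 23.7500]
K = S⁻¹·BᵀPA = [-0.3126 0.4010; 0.0768 0.6189]
A−BK = [-0.1389 0.1782; -0.1445 0.0549]
AᵀP(A−BK) = [0.3515 -0.3530; -0.3530 1.1376]
P' = Q + AᵀP(A−BK) = [2.3515 -1.3530; -1.3530 2.1376]
tr(P') = 4.4891


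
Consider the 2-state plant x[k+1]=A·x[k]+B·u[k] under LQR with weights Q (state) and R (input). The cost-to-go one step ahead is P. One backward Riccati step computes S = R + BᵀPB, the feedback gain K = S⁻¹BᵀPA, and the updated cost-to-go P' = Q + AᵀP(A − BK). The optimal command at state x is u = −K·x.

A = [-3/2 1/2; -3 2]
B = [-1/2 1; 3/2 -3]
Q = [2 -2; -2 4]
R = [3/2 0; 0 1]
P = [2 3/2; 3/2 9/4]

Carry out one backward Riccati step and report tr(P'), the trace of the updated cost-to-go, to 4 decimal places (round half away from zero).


BᵀP = [1.2500 2.6250; -2.5000 -5.2500]
S = R + BᵀPB = [3/2 0; 0 1] + [3.3125 -6.6250; -6.6250 13.2500] = [4.8125 -6.6250; -6.6250 14.2500]
BᵀPA = [-9.7500 5.8750; 19.5000 -11.7500]
K = S⁻¹·BᵀPA = [-0.3949 0.2380; 1.1848 -0.7139]
A−BK = [-2.8823 1.3329; 1.1468 -0.4987]
AᵀP(A−BK) = [11.2956 -5.5082; -5.5082 2.7133]
P' = Q + AᵀP(A−BK) = [13.2956 -7.5082; -7.5082 6.7133]
tr(P') = 20.0089

20.0089


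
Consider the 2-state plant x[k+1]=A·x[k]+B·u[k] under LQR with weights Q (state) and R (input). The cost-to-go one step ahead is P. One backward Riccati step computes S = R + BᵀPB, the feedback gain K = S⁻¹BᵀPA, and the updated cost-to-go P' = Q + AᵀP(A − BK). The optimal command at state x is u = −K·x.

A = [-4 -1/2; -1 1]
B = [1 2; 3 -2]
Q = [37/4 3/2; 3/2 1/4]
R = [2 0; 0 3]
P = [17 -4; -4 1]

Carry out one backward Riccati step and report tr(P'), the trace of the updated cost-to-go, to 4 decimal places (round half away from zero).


BᵀP = [5.0000 -1.0000; 42.0000 -10.0000]
S = R + BᵀPB = [2 0; 0 3] + [2.0000 12.0000; 12.0000 104.0000] = [4.0000 12.0000; 12.0000 107.0000]
BᵀPA = [-19.0000 -3.5000; -158.0000 -31.0000]
K = S⁻¹·BᵀPA = [-0.4824 -0.0088; -1.4225 -0.2887]
A−BK = [-0.6725 0.0863; -2.3979 0.4489]
AᵀP(A−BK) = [7.0739 1.2130; 1.2130 0.2685]
P' = Q + AᵀP(A−BK) = [16.3239 2.7130; 2.7130 0.5185]
tr(P') = 16.8424

16.8424


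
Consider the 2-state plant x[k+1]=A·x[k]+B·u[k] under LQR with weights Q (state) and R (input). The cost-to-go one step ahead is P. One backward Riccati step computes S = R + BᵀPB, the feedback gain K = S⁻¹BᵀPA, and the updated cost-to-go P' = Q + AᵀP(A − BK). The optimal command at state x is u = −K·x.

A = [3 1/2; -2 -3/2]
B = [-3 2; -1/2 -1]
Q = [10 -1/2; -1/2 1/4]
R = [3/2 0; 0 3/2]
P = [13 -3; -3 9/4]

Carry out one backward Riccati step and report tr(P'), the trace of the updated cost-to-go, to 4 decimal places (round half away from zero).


BᵀP = [-37.5000 7.8750; 29.0000 -8.2500]
S = R + BᵀPB = [3/2 0; 0 3/2] + [108.5625 -82.8750; -82.8750 66.2500] = [110.0625 -82.8750; -82.8750 67.7500]
BᵀPA = [-128.2500 -30.5625; 103.5000 26.8750]
K = S⁻¹·BᵀPA = [-0.1893 0.2662; 1.2962 0.7223]
A−BK = [-0.1601 -0.1460; -0.7985 -0.6446]
AᵀP(A−BK) = [3.5745 2.1314; 2.1314 1.5362]
P' = Q + AᵀP(A−BK) = [13.5745 1.6314; 1.6314 1.7862]
tr(P') = 15.3607

15.3607


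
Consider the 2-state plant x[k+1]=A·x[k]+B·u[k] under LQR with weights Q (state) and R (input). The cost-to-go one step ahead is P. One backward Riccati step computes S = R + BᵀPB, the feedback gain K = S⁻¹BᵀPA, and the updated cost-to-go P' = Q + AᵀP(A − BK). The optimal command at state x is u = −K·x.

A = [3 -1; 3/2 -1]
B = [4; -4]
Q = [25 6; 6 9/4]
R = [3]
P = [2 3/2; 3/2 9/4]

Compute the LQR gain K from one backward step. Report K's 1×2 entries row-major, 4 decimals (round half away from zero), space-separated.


BᵀP = [2.0000 -3.0000]
S = R + BᵀPB = [3] + [20.0000] = [23.0000]
BᵀPA = [1.5000 1.0000]
K = S⁻¹·BᵀPA = [0.0652 0.0435]
A−BK = [2.7391 -1.1739; 1.7609 -0.8261]
AᵀP(A−BK) = [36.4647 -16.1902; -16.1902 7.2065]
P' = Q + AᵀP(A−BK) = [61.4647 -10.1902; -10.1902 9.4565]
tr(P') = 70.9212

0.0652 0.0435


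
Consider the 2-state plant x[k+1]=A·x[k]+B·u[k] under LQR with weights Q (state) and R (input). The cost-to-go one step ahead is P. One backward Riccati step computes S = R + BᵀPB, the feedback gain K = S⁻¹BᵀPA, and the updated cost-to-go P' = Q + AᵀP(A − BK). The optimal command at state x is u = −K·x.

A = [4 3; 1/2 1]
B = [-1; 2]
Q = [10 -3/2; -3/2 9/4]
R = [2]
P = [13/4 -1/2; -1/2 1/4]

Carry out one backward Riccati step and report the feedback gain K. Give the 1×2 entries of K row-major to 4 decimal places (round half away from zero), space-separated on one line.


BᵀP = [-4.2500 1.0000]
S = R + BᵀPB = [2] + [6.2500] = [8.2500]
BᵀPA = [-16.5000 -11.7500]
K = S⁻¹·BᵀPA = [-2.0000 -1.4242]
A−BK = [2.0000 1.5758; 4.5000 3.8485]
AᵀP(A−BK) = [17.0625 12.8750; 12.8750 9.7652]
P' = Q + AᵀP(A−BK) = [27.0625 11.3750; 11.3750 12.0152]
tr(P') = 39.0777

-2.0000 -1.4242


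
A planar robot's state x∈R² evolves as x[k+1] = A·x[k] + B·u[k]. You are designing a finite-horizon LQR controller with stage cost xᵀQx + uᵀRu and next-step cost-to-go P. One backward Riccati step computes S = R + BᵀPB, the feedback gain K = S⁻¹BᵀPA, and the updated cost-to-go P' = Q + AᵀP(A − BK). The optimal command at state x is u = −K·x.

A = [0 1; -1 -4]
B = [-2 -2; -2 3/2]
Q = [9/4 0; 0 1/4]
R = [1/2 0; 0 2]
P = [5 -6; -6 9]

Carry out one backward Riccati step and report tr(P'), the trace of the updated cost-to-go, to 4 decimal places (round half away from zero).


7.1080

BᵀP = [2.0000 -6.0000; -19.0000 25.5000]
S = R + BᵀPB = [1/2 0; 0 2] + [8.0000 -13.0000; -13.0000 76.2500] = [8.5000 -13.0000; -13.0000 78.2500]
BᵀPA = [6.0000 26.0000; -25.5000 -121.0000]
K = S⁻¹·BᵀPA = [0.2782 0.9302; -0.2797 -1.3918]
A−BK = [-0.0030 0.0768; -0.0242 -0.0519]
AᵀP(A−BK) = [0.1995 0.9282; 0.9282 4.4084]
P' = Q + AᵀP(A−BK) = [2.4495 0.9282; 0.9282 4.6584]
tr(P') = 7.1080


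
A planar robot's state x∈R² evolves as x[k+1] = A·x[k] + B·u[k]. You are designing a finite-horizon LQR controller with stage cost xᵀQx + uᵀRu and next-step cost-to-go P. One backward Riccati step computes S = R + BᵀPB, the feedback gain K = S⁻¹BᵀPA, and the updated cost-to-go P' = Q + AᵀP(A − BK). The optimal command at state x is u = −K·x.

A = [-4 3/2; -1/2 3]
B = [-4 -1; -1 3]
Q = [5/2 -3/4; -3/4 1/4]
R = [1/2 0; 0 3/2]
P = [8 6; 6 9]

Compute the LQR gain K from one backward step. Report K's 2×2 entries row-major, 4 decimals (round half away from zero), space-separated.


BᵀP = [-38.0000 -33.0000; 10.0000 21.0000]
S = R + BᵀPB = [1/2 0; 0 3/2] + [185.0000 -61.0000; -61.0000 53.0000] = [185.5000 -61.0000; -61.0000 54.5000]
BᵀPA = [168.5000 -156.0000; -50.5000 78.0000]
K = S⁻¹·BᵀPA = [0.9552 -0.5860; 0.1426 0.7753]
A−BK = [-0.0365 -0.0689; 0.0276 0.0882]
AᵀP(A−BK) = [0.4921 -0.1028; -0.1028 1.1083]
P' = Q + AᵀP(A−BK) = [2.9921 -0.8528; -0.8528 1.3583]
tr(P') = 4.3505

0.9552 -0.5860 0.1426 0.7753


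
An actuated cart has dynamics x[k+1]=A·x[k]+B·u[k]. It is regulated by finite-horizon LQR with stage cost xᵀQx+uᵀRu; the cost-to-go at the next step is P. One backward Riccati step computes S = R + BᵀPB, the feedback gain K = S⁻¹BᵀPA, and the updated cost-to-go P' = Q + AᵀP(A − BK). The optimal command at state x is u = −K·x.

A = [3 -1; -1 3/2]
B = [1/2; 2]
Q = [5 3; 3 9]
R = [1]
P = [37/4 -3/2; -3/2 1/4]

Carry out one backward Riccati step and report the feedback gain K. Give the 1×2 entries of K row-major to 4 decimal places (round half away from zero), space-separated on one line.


3.9048 -1.5238

BᵀP = [1.6250 -0.2500]
S = R + BᵀPB = [1] + [0.3125] = [1.3125]
BᵀPA = [5.1250 -2.0000]
K = S⁻¹·BᵀPA = [3.9048 -1.5238]
A−BK = [1.0476 -0.2381; -8.8095 4.5476]
AᵀP(A−BK) = [72.4881 -28.5655; -28.5655 11.2649]
P' = Q + AᵀP(A−BK) = [77.4881 -25.5655; -25.5655 20.2649]
tr(P') = 97.7530


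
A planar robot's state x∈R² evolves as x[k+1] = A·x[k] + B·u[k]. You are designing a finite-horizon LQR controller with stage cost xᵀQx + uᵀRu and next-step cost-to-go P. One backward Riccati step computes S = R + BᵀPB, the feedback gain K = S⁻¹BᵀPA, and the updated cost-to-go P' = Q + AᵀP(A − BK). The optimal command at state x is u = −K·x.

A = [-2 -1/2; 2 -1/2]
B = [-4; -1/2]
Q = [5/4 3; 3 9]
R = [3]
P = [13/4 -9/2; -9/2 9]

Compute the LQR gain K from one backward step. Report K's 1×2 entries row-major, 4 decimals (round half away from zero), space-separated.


1.2357 -0.0350

BᵀP = [-10.7500 13.5000]
S = R + BᵀPB = [3] + [36.2500] = [39.2500]
BᵀPA = [48.5000 -1.3750]
K = S⁻¹·BᵀPA = [1.2357 -0.0350]
A−BK = [2.9427 -0.6401; 2.6178 -0.5175]
AᵀP(A−BK) = [25.0701 -4.0510; -4.0510 0.7643]
P' = Q + AᵀP(A−BK) = [26.3201 -1.0510; -1.0510 9.7643]
tr(P') = 36.0844


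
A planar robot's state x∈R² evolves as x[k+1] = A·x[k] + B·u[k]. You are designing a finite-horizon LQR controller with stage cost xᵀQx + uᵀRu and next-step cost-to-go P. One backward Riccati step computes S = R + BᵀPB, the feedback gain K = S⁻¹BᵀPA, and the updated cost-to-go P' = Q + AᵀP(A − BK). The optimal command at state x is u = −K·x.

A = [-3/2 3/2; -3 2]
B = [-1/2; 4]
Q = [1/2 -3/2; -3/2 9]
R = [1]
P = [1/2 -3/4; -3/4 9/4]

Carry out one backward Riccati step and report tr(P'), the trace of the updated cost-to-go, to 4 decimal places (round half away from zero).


11.4801

BᵀP = [-3.2500 9.3750]
S = R + BᵀPB = [1] + [39.1250] = [40.1250]
BᵀPA = [-23.2500 13.8750]
K = S⁻¹·BᵀPA = [-0.5794 0.3458]
A−BK = [-1.7897 1.6729; -0.6822 0.6168]
AᵀP(A−BK) = [1.1530 -0.9603; -0.9603 0.8271]
P' = Q + AᵀP(A−BK) = [1.6530 -2.4603; -2.4603 9.8271]
tr(P') = 11.4801


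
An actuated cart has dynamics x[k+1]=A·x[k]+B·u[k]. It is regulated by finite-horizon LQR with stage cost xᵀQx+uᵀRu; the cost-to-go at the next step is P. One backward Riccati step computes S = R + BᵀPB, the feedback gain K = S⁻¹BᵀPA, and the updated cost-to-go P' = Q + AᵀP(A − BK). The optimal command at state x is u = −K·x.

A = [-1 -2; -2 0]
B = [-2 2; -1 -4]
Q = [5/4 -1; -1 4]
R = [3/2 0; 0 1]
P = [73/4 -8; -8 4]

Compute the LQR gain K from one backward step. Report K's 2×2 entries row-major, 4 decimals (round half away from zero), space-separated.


BᵀP = [-28.5000 12.0000; 68.5000 -32.0000]
S = R + BᵀPB = [3/2 0; 0 1] + [45.0000 -105.0000; -105.0000 265.0000] = [46.5000 -105.0000; -105.0000 266.0000]
BᵀPA = [4.5000 57.0000; -4.5000 -137.0000]
K = S⁻¹·BᵀPA = [0.5391 0.5781; 0.1959 -0.2868]
A−BK = [-0.3136 -0.2701; -0.6775 -0.5692]
AᵀP(A−BK) = [0.7056 0.6077; 0.6077 0.7511]
P' = Q + AᵀP(A−BK) = [1.9556 -0.3923; -0.3923 4.7511]
tr(P') = 6.7068

0.5391 0.5781 0.1959 -0.2868


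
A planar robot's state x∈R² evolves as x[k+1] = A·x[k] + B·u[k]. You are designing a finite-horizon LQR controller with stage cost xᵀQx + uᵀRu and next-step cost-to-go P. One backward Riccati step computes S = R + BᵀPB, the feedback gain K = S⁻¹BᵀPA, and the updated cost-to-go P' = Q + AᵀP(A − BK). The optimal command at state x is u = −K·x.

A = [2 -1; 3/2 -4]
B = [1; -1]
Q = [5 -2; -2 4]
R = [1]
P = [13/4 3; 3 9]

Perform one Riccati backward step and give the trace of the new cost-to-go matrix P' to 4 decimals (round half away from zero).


143.7328

BᵀP = [0.2500 -6.0000]
S = R + BᵀPB = [1] + [6.2500] = [7.2500]
BᵀPA = [-8.5000 23.7500]
K = S⁻¹·BᵀPA = [-1.1724 3.2759]
A−BK = [3.1724 -4.2759; 0.3276 -0.7241]
AᵀP(A−BK) = [41.2845 -61.1552; -61.1552 93.4483]
P' = Q + AᵀP(A−BK) = [46.2845 -63.1552; -63.1552 97.4483]
tr(P') = 143.7328


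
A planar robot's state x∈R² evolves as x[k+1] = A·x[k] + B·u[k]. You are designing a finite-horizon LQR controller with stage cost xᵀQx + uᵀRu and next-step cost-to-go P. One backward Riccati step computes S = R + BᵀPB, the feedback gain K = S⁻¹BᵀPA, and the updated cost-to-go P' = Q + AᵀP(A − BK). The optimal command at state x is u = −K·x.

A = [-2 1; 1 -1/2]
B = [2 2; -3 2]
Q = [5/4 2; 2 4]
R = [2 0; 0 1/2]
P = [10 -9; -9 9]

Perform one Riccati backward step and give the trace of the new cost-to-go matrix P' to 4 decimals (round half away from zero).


6.2331

BᵀP = [47.0000 -45.0000; 2.0000 0.0000]
S = R + BᵀPB = [2 0; 0 1/2] + [229.0000 4.0000; 4.0000 4.0000] = [231.0000 4.0000; 4.0000 4.5000]
BᵀPA = [-139.0000 69.5000; -4.0000 2.0000]
K = S⁻¹·BᵀPA = [-0.5955 0.2978; -0.3596 0.1798]
A−BK = [-0.0899 0.0449; -0.0674 0.0337]
AᵀP(A−BK) = [0.7865 -0.3933; -0.3933 0.1966]
P' = Q + AᵀP(A−BK) = [2.0365 1.6067; 1.6067 4.1966]
tr(P') = 6.2331


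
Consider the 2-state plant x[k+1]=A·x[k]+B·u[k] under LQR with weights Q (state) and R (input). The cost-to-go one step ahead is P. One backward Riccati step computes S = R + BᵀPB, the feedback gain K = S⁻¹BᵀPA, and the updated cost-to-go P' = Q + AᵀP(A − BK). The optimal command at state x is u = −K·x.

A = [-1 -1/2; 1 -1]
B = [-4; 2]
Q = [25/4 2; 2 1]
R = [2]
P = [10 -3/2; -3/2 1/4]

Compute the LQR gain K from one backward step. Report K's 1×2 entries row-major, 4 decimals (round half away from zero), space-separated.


BᵀP = [-43.0000 6.5000]
S = R + BᵀPB = [2] + [185.0000] = [187.0000]
BᵀPA = [49.5000 15.0000]
K = S⁻¹·BᵀPA = [0.2647 0.0802]
A−BK = [0.0588 -0.1791; 0.4706 -1.1604]
AᵀP(A−BK) = [0.1471 0.0294; 0.0294 0.0468]
P' = Q + AᵀP(A−BK) = [6.3971 2.0294; 2.0294 1.0468]
tr(P') = 7.4439

0.2647 0.0802


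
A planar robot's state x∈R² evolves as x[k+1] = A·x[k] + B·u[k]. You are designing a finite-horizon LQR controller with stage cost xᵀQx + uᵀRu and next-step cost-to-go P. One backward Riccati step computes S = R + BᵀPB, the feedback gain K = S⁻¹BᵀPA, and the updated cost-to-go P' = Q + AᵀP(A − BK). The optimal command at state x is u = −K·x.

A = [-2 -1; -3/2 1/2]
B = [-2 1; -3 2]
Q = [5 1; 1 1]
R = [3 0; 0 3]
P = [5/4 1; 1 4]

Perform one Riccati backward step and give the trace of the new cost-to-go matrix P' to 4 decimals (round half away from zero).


8.7200

BᵀP = [-5.5000 -14.0000; 3.2500 9.0000]
S = R + BᵀPB = [3 0; 0 3] + [53.0000 -33.5000; -33.5000 21.2500] = [56.0000 -33.5000; -33.5000 24.2500]
BᵀPA = [32.0000 -1.5000; -20.0000 1.2500]
K = S⁻¹·BᵀPA = [0.4496 0.0233; -0.2036 0.0838]
A−BK = [-0.8971 -1.0371; 0.2561 0.4024]
AᵀP(A−BK) = [1.5398 0.9290; 0.9290 1.1803]
P' = Q + AᵀP(A−BK) = [6.5398 1.9290; 1.9290 2.1803]
tr(P') = 8.7200


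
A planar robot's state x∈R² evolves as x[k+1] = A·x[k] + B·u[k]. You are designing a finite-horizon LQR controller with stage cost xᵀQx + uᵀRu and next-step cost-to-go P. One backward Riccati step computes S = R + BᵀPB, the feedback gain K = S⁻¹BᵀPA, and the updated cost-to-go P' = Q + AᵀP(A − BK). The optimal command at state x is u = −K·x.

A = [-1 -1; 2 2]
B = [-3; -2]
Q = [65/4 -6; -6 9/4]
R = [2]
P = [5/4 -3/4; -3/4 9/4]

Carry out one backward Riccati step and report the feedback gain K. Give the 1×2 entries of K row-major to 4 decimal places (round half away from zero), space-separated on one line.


BᵀP = [-2.2500 -2.2500]
S = R + BᵀPB = [2] + [11.2500] = [13.2500]
BᵀPA = [-2.2500 -2.2500]
K = S⁻¹·BᵀPA = [-0.1698 -0.1698]
A−BK = [-1.5094 -1.5094; 1.6604 1.6604]
AᵀP(A−BK) = [12.8679 12.8679; 12.8679 12.8679]
P' = Q + AᵀP(A−BK) = [29.1179 6.8679; 6.8679 15.1179]
tr(P') = 44.2358

-0.1698 -0.1698
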